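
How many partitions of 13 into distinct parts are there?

Enumerating:
13
1, 12
2, 11
3, 10
1, 2, 10
4, 9
1, 3, 9
5, 8
1, 4, 8
2, 3, 8
6, 7
1, 5, 7
2, 4, 7
1, 2, 3, 7
2, 5, 6
3, 4, 6
1, 2, 4, 6
1, 3, 4, 5

18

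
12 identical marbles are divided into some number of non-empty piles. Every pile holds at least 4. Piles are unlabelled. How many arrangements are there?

5

They are:
12
8,4
7,5
6,6
4,4,4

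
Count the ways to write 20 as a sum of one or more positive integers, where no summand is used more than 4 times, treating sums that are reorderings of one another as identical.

409

Enumerating by decreasing first part gives 409 partitions in all.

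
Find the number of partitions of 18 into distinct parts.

There are too many to list fully; the first 12 (by largest part) are:
18
1,17
2,16
3,15
1,2,15
4,14
1,3,14
5,13
1,4,13
2,3,13
6,12
1,5,12
…and 34 more, for 46 total.

46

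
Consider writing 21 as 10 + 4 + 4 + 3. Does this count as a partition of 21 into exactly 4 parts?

The parts sum to 21, and the condition 'there are exactly 4 summands' holds.

Yes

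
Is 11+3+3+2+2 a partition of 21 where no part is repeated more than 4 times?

Yes

The parts sum to 21, and the condition 'no summand is used more than 4 times' holds.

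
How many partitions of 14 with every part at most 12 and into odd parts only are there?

21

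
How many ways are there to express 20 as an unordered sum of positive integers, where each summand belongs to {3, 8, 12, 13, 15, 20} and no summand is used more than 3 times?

They are:
20
12,8
Counting gives 2.

2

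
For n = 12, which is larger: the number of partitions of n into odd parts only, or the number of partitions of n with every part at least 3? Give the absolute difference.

Partitions of 12 into odd parts only: 15.
Partitions of 12 with every part at least 3: 9.
|15 − 9| = 6.

6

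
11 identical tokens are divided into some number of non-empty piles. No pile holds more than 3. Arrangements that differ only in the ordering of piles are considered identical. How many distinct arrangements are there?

16

Enumerating:
2, 3, 3, 3
1, 1, 3, 3, 3
1, 2, 2, 3, 3
1, 1, 1, 2, 3, 3
1, 1, 1, 1, 1, 3, 3
2, 2, 2, 2, 3
1, 1, 2, 2, 2, 3
1, 1, 1, 1, 2, 2, 3
1, 1, 1, 1, 1, 1, 2, 3
1, 1, 1, 1, 1, 1, 1, 1, 3
1, 2, 2, 2, 2, 2
1, 1, 1, 2, 2, 2, 2
1, 1, 1, 1, 1, 2, 2, 2
1, 1, 1, 1, 1, 1, 1, 2, 2
1, 1, 1, 1, 1, 1, 1, 1, 1, 2
1, 1, 1, 1, 1, 1, 1, 1, 1, 1, 1
That's 16 in total.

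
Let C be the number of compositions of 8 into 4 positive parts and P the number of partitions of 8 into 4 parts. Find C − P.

30

Ordered (compositions into 4 parts): C(7,3) = 35.
Unordered (partitions into 4 parts): 5.
Difference: 35 − 5 = 30.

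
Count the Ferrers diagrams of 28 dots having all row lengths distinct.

222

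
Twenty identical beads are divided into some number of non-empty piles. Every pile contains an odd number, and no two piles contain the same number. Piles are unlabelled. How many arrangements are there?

7

They are:
19+1
17+3
15+5
13+7
11+9
11+5+3+1
9+7+3+1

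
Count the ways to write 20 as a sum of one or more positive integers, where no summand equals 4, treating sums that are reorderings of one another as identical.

396

Counting exhaustively, 396 partitions satisfy the conditions.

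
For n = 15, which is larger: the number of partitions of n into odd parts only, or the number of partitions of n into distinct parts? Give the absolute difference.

Partitions of 15 into odd parts only: 27.
Partitions of 15 into distinct parts: 27.
|27 − 27| = 0.

0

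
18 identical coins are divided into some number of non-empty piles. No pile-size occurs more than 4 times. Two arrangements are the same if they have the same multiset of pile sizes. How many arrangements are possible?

Direct enumeration gives 262 partitions.

262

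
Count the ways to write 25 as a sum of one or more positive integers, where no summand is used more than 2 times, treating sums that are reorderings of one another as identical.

513

Systematic enumeration (by largest part, then next-largest, …) yields 513.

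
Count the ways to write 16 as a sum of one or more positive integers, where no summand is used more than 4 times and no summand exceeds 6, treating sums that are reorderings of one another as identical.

Systematic enumeration (by largest part, then next-largest, …) yields 81.

81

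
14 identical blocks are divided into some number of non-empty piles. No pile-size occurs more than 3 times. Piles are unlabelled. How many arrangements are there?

82

Direct enumeration gives 82 partitions.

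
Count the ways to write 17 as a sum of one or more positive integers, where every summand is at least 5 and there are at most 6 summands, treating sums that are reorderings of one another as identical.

The partitions of 17 that satisfy the conditions:
17
5 + 12
6 + 11
7 + 10
8 + 9
5 + 5 + 7
5 + 6 + 6
That's 7 in total.

7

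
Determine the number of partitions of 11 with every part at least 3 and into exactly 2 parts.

3

Enumerating:
8 + 3
7 + 4
6 + 5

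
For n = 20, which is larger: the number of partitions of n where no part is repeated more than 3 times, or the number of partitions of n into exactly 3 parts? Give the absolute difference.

287

Partitions of 20 where no part is repeated more than 3 times: 320.
Partitions of 20 into exactly 3 parts: 33.
|320 − 33| = 287.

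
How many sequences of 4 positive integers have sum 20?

969

Equivalently, choose which 3 of the 19 gaps become plus signs: C(19,3) = 969.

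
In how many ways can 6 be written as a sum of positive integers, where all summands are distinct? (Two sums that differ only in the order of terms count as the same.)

4

Enumerating:
6
5 + 1
4 + 2
3 + 2 + 1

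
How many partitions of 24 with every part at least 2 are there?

Direct enumeration gives 320 partitions.

320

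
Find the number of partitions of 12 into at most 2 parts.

7

The partitions of 12 that satisfy the conditions:
12
11 + 1
10 + 2
9 + 3
8 + 4
7 + 5
6 + 6
That's 7 in total.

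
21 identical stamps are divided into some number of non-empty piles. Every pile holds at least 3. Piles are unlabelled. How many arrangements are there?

60

There are too many to list fully; the first 12 (by largest part) are:
21
18+3
17+4
16+5
15+6
15+3+3
14+7
14+4+3
13+8
13+5+3
13+4+4
12+9
…and 48 more, for 60 total.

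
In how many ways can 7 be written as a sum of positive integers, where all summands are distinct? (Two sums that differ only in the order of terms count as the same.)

5

Listing the qualifying partitions of 7:
7
1,6
2,5
3,4
1,2,4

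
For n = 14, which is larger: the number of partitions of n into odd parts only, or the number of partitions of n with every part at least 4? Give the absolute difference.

15

Partitions of 14 into odd parts only: 22.
Partitions of 14 with every part at least 4: 7.
|22 − 7| = 15.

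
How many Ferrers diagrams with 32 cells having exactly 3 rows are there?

Counting exhaustively, 85 partitions satisfy the conditions.

85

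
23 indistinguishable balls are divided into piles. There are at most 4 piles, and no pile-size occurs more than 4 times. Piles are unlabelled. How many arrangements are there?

150

Enumerating by decreasing first part gives 150 partitions in all.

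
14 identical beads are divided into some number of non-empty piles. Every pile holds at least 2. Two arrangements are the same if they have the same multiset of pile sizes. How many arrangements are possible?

34

There are too many to list fully; the first 12 (by largest part) are:
14
12+2
11+3
10+4
10+2+2
9+5
9+3+2
8+6
8+4+2
8+3+3
8+2+2+2
7+7
…and 22 more, for 34 total.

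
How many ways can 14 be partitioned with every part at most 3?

Enumerating:
3,3,3,3,2
3,3,3,3,1,1
3,3,3,2,2,1
3,3,3,2,1,1,1
3,3,3,1,1,1,1,1
3,3,2,2,2,2
3,3,2,2,2,1,1
3,3,2,2,1,1,1,1
3,3,2,1,1,1,1,1,1
3,3,1,1,1,1,1,1,1,1
3,2,2,2,2,2,1
3,2,2,2,2,1,1,1
3,2,2,2,1,1,1,1,1
3,2,2,1,1,1,1,1,1,1
3,2,1,1,1,1,1,1,1,1,1
3,1,1,1,1,1,1,1,1,1,1,1
2,2,2,2,2,2,2
2,2,2,2,2,2,1,1
2,2,2,2,2,1,1,1,1
2,2,2,2,1,1,1,1,1,1
2,2,2,1,1,1,1,1,1,1,1
2,2,1,1,1,1,1,1,1,1,1,1
2,1,1,1,1,1,1,1,1,1,1,1,1
1,1,1,1,1,1,1,1,1,1,1,1,1,1
That's 24 in total.

24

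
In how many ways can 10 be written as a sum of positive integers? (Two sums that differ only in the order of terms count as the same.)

There are too many to list fully; the first 12 (by largest part) are:
10
1,9
2,8
1,1,8
3,7
1,2,7
1,1,1,7
4,6
1,3,6
2,2,6
1,1,2,6
1,1,1,1,6
…and 30 more, for 42 total.

42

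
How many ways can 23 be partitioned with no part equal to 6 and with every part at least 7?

Listing the qualifying partitions of 23:
23
16 + 7
15 + 8
14 + 9
13 + 10
12 + 11
9 + 7 + 7
8 + 8 + 7
That's 8 in total.

8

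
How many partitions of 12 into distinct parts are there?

15

The partitions of 12 that satisfy the conditions:
12
1 + 11
2 + 10
3 + 9
1 + 2 + 9
4 + 8
1 + 3 + 8
5 + 7
1 + 4 + 7
2 + 3 + 7
1 + 5 + 6
2 + 4 + 6
1 + 2 + 3 + 6
3 + 4 + 5
1 + 2 + 4 + 5
Counting gives 15.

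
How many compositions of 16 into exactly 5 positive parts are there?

1365

By stars and bars with positive parts, the count is C(15,4) = 1365.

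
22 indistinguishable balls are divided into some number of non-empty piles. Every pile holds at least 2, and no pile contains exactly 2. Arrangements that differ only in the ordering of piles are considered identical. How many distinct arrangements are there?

73

Counting exhaustively, 73 partitions satisfy the conditions.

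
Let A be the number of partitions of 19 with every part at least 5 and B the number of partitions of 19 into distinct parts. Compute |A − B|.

44

Partitions of 19 with every part at least 5: 10.
Partitions of 19 into distinct parts: 54.
|10 − 54| = 44.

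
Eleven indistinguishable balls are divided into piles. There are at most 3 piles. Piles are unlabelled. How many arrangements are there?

16

Listing the qualifying partitions of 11:
11
10+1
9+2
9+1+1
8+3
8+2+1
7+4
7+3+1
7+2+2
6+5
6+4+1
6+3+2
5+5+1
5+4+2
5+3+3
4+4+3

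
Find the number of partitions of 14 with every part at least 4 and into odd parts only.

2

Enumerating:
9, 5
7, 7
Counting gives 2.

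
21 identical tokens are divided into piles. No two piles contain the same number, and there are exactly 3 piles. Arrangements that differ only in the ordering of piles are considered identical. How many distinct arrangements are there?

There are too many to list fully; the first 12 (by largest part) are:
1+2+18
1+3+17
1+4+16
2+3+16
1+5+15
2+4+15
1+6+14
2+5+14
3+4+14
1+7+13
2+6+13
3+5+13
…and 15 more, for 27 total.

27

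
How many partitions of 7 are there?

15

Listing the qualifying partitions of 7:
7
1 + 6
2 + 5
1 + 1 + 5
3 + 4
1 + 2 + 4
1 + 1 + 1 + 4
1 + 3 + 3
2 + 2 + 3
1 + 1 + 2 + 3
1 + 1 + 1 + 1 + 3
1 + 2 + 2 + 2
1 + 1 + 1 + 2 + 2
1 + 1 + 1 + 1 + 1 + 2
1 + 1 + 1 + 1 + 1 + 1 + 1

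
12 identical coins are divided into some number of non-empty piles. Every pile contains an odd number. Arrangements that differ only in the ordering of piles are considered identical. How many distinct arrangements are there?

They are:
1+11
3+9
1+1+1+9
5+7
1+1+3+7
1+1+1+1+1+7
1+1+5+5
1+3+3+5
1+1+1+1+3+5
1+1+1+1+1+1+1+5
3+3+3+3
1+1+1+3+3+3
1+1+1+1+1+1+3+3
1+1+1+1+1+1+1+1+1+3
1+1+1+1+1+1+1+1+1+1+1+1

15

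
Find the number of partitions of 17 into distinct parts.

A partial list (first 12 by largest part):
17
16 + 1
15 + 2
14 + 3
14 + 2 + 1
13 + 4
13 + 3 + 1
12 + 5
12 + 4 + 1
12 + 3 + 2
11 + 6
11 + 5 + 1
…and 26 more, for 38 total.

38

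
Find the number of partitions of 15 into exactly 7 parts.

21

The partitions of 15 that satisfy the conditions:
9 + 1 + 1 + 1 + 1 + 1 + 1
8 + 2 + 1 + 1 + 1 + 1 + 1
7 + 3 + 1 + 1 + 1 + 1 + 1
7 + 2 + 2 + 1 + 1 + 1 + 1
6 + 4 + 1 + 1 + 1 + 1 + 1
6 + 3 + 2 + 1 + 1 + 1 + 1
6 + 2 + 2 + 2 + 1 + 1 + 1
5 + 5 + 1 + 1 + 1 + 1 + 1
5 + 4 + 2 + 1 + 1 + 1 + 1
5 + 3 + 3 + 1 + 1 + 1 + 1
5 + 3 + 2 + 2 + 1 + 1 + 1
5 + 2 + 2 + 2 + 2 + 1 + 1
4 + 4 + 3 + 1 + 1 + 1 + 1
4 + 4 + 2 + 2 + 1 + 1 + 1
4 + 3 + 3 + 2 + 1 + 1 + 1
4 + 3 + 2 + 2 + 2 + 1 + 1
4 + 2 + 2 + 2 + 2 + 2 + 1
3 + 3 + 3 + 3 + 1 + 1 + 1
3 + 3 + 3 + 2 + 2 + 1 + 1
3 + 3 + 2 + 2 + 2 + 2 + 1
3 + 2 + 2 + 2 + 2 + 2 + 2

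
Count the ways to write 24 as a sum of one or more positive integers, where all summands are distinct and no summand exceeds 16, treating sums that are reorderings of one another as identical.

Direct enumeration gives 103 partitions.

103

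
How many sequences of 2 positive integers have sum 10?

A composition of 10 into 2 positive parts is chosen by placing 1 dividers among the 9 gaps between 10 units: C(9,1) = 9.

9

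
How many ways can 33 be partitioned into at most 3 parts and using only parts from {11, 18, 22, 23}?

They are:
22, 11
11, 11, 11

2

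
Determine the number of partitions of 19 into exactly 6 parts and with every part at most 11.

67

A partial list (first 12 by largest part):
11 + 4 + 1 + 1 + 1 + 1
11 + 3 + 2 + 1 + 1 + 1
11 + 2 + 2 + 2 + 1 + 1
10 + 5 + 1 + 1 + 1 + 1
10 + 4 + 2 + 1 + 1 + 1
10 + 3 + 3 + 1 + 1 + 1
10 + 3 + 2 + 2 + 1 + 1
10 + 2 + 2 + 2 + 2 + 1
9 + 6 + 1 + 1 + 1 + 1
9 + 5 + 2 + 1 + 1 + 1
9 + 4 + 3 + 1 + 1 + 1
9 + 4 + 2 + 2 + 1 + 1
…and 55 more, for 67 total.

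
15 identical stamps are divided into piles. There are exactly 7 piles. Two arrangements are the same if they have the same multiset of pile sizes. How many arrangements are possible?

21

Listing the qualifying partitions of 15:
1, 1, 1, 1, 1, 1, 9
1, 1, 1, 1, 1, 2, 8
1, 1, 1, 1, 1, 3, 7
1, 1, 1, 1, 2, 2, 7
1, 1, 1, 1, 1, 4, 6
1, 1, 1, 1, 2, 3, 6
1, 1, 1, 2, 2, 2, 6
1, 1, 1, 1, 1, 5, 5
1, 1, 1, 1, 2, 4, 5
1, 1, 1, 1, 3, 3, 5
1, 1, 1, 2, 2, 3, 5
1, 1, 2, 2, 2, 2, 5
1, 1, 1, 1, 3, 4, 4
1, 1, 1, 2, 2, 4, 4
1, 1, 1, 2, 3, 3, 4
1, 1, 2, 2, 2, 3, 4
1, 2, 2, 2, 2, 2, 4
1, 1, 1, 3, 3, 3, 3
1, 1, 2, 2, 3, 3, 3
1, 2, 2, 2, 2, 3, 3
2, 2, 2, 2, 2, 2, 3
That's 21 in total.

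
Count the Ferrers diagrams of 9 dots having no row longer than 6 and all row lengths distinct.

They are:
3+6
1+2+6
4+5
1+3+5
2+3+4
Counting gives 5.

5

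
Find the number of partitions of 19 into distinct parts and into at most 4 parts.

49

There are too many to list fully; the first 12 (by largest part) are:
19
1, 18
2, 17
3, 16
1, 2, 16
4, 15
1, 3, 15
5, 14
1, 4, 14
2, 3, 14
6, 13
1, 5, 13
…and 37 more, for 49 total.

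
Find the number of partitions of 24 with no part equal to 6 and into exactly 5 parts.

A full systematic count gives 117.

117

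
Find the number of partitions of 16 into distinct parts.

There are too many to list fully; the first 12 (by largest part) are:
16
15 + 1
14 + 2
13 + 3
13 + 2 + 1
12 + 4
12 + 3 + 1
11 + 5
11 + 4 + 1
11 + 3 + 2
10 + 6
10 + 5 + 1
…and 20 more, for 32 total.

32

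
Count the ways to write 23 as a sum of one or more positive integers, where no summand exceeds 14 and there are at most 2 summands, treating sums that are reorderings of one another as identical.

Listing the qualifying partitions of 23:
14, 9
13, 10
12, 11
That's 3 in total.

3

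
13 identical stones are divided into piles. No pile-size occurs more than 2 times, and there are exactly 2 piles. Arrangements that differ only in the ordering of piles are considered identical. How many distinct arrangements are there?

6

They are:
12 + 1
11 + 2
10 + 3
9 + 4
8 + 5
7 + 6
That's 6 in total.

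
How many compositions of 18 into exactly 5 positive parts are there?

2380

Place 4 bars in the 17 internal gaps of a row of 18 dots: C(17,4) = 2380.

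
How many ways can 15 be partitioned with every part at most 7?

131

Enumerating by decreasing first part gives 131 partitions in all.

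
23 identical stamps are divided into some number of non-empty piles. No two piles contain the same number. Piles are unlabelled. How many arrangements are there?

104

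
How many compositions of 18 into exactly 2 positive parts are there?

17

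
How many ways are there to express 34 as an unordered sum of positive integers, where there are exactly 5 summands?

Enumerating by decreasing first part gives 603 partitions in all.

603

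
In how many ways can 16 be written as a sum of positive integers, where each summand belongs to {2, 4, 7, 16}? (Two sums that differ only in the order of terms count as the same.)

7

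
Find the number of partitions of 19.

Enumerating by decreasing first part gives 490 partitions in all.

490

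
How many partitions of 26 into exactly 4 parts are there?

Direct enumeration gives 136 partitions.

136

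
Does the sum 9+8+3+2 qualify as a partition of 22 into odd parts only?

The parts sum to 22, and the condition 'every summand is odd' is violated.

No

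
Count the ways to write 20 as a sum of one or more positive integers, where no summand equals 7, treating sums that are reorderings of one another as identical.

Systematic enumeration (by largest part, then next-largest, …) yields 526.

526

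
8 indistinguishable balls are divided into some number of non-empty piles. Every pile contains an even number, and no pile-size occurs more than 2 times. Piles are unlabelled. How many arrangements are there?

4

The partitions of 8 that satisfy the conditions:
8
6 + 2
4 + 4
4 + 2 + 2
That's 4 in total.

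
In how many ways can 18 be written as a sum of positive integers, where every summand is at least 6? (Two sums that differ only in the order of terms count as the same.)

6

Listing the qualifying partitions of 18:
18
6,12
7,11
8,10
9,9
6,6,6
Counting gives 6.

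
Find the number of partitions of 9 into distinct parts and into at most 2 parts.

5

Enumerating:
9
1, 8
2, 7
3, 6
4, 5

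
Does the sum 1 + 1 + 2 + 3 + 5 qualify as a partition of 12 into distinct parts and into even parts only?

No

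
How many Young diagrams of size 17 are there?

Systematic enumeration (by largest part, then next-largest, …) yields 297.

297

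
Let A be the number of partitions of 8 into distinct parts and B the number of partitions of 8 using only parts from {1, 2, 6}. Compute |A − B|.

1

Partitions of 8 into distinct parts: 6.
Partitions of 8 using only parts from {1, 2, 6}: 7.
|6 − 7| = 1.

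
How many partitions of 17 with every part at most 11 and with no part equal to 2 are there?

109

Counting exhaustively, 109 partitions satisfy the conditions.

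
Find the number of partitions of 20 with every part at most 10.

Counting exhaustively, 530 partitions satisfy the conditions.

530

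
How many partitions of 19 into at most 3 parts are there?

There are too many to list fully; the first 12 (by largest part) are:
19
1,18
2,17
1,1,17
3,16
1,2,16
4,15
1,3,15
2,2,15
5,14
1,4,14
2,3,14
…and 28 more, for 40 total.

40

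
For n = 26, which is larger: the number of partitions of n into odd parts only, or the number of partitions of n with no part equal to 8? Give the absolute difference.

Partitions of 26 into odd parts only: 165.
Partitions of 26 with no part equal to 8: 2051.
|165 − 2051| = 1886.

1886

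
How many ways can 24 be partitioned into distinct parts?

There are 122 such partitions.

122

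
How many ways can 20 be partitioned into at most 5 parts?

192

Counting exhaustively, 192 partitions satisfy the conditions.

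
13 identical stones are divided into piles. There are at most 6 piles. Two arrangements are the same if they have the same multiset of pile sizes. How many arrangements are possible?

Systematic enumeration (by largest part, then next-largest, …) yields 71.

71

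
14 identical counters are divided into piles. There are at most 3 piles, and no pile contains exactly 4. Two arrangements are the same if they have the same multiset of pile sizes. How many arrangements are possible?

18

The partitions of 14 that satisfy the conditions:
14
1, 13
2, 12
1, 1, 12
3, 11
1, 2, 11
1, 3, 10
2, 2, 10
5, 9
2, 3, 9
6, 8
1, 5, 8
3, 3, 8
7, 7
1, 6, 7
2, 5, 7
2, 6, 6
3, 5, 6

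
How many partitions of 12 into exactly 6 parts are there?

Listing the qualifying partitions of 12:
7,1,1,1,1,1
6,2,1,1,1,1
5,3,1,1,1,1
5,2,2,1,1,1
4,4,1,1,1,1
4,3,2,1,1,1
4,2,2,2,1,1
3,3,3,1,1,1
3,3,2,2,1,1
3,2,2,2,2,1
2,2,2,2,2,2

11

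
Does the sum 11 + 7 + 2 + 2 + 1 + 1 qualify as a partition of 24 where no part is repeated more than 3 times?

Yes

The parts sum to 24, and the condition 'no summand is used more than 3 times' holds.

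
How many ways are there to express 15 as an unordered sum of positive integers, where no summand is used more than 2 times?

A partial list (first 12 by largest part):
15
14, 1
13, 2
13, 1, 1
12, 3
12, 2, 1
11, 4
11, 3, 1
11, 2, 2
11, 2, 1, 1
10, 5
10, 4, 1
…and 58 more, for 70 total.

70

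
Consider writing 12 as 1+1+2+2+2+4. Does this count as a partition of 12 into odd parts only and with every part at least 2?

No

The parts sum to 12, and the condition 'every summand is odd' is violated.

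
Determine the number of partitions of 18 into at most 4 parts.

84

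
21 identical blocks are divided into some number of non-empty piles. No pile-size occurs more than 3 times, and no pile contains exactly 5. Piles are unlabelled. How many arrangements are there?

Counting exhaustively, 264 partitions satisfy the conditions.

264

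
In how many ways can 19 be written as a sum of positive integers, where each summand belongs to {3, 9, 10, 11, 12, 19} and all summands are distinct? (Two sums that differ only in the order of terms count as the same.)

Enumerating:
19
10 + 9

2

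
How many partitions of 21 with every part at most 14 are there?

A full systematic count gives 762.

762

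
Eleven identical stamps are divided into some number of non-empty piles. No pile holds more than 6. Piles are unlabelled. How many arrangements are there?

44

A partial list (first 12 by largest part):
6, 5
6, 4, 1
6, 3, 2
6, 3, 1, 1
6, 2, 2, 1
6, 2, 1, 1, 1
6, 1, 1, 1, 1, 1
5, 5, 1
5, 4, 2
5, 4, 1, 1
5, 3, 3
5, 3, 2, 1
…and 32 more, for 44 total.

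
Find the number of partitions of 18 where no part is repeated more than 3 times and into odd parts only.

21

Enumerating:
1 + 17
3 + 15
1 + 1 + 1 + 15
5 + 13
1 + 1 + 3 + 13
7 + 11
1 + 1 + 5 + 11
1 + 3 + 3 + 11
9 + 9
1 + 1 + 7 + 9
1 + 3 + 5 + 9
3 + 3 + 3 + 9
1 + 1 + 1 + 3 + 3 + 9
1 + 3 + 7 + 7
1 + 5 + 5 + 7
3 + 3 + 5 + 7
1 + 1 + 1 + 3 + 5 + 7
1 + 1 + 3 + 3 + 3 + 7
3 + 5 + 5 + 5
1 + 1 + 1 + 5 + 5 + 5
1 + 1 + 3 + 3 + 5 + 5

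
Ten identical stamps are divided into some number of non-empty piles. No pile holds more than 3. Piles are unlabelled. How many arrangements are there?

14

Enumerating:
1, 3, 3, 3
2, 2, 3, 3
1, 1, 2, 3, 3
1, 1, 1, 1, 3, 3
1, 2, 2, 2, 3
1, 1, 1, 2, 2, 3
1, 1, 1, 1, 1, 2, 3
1, 1, 1, 1, 1, 1, 1, 3
2, 2, 2, 2, 2
1, 1, 2, 2, 2, 2
1, 1, 1, 1, 2, 2, 2
1, 1, 1, 1, 1, 1, 2, 2
1, 1, 1, 1, 1, 1, 1, 1, 2
1, 1, 1, 1, 1, 1, 1, 1, 1, 1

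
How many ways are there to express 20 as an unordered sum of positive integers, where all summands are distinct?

64

There are too many to list fully; the first 12 (by largest part) are:
20
19+1
18+2
17+3
17+2+1
16+4
16+3+1
15+5
15+4+1
15+3+2
14+6
14+5+1
…and 52 more, for 64 total.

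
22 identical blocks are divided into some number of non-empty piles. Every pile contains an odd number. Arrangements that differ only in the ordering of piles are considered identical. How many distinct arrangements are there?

Systematic enumeration (by largest part, then next-largest, …) yields 89.

89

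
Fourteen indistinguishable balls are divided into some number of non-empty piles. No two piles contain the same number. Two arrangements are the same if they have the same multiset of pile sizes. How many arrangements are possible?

The partitions of 14 that satisfy the conditions:
14
1,13
2,12
3,11
1,2,11
4,10
1,3,10
5,9
1,4,9
2,3,9
6,8
1,5,8
2,4,8
1,2,3,8
1,6,7
2,5,7
3,4,7
1,2,4,7
3,5,6
1,2,5,6
1,3,4,6
2,3,4,5

22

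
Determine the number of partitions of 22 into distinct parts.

A full systematic count gives 89.

89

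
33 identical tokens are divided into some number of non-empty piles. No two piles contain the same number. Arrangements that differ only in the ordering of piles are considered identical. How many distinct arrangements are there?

Systematic enumeration (by largest part, then next-largest, …) yields 448.

448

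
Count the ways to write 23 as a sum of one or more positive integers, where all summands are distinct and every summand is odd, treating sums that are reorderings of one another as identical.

Listing the qualifying partitions of 23:
23
19 + 3 + 1
17 + 5 + 1
15 + 7 + 1
15 + 5 + 3
13 + 9 + 1
13 + 7 + 3
11 + 9 + 3
11 + 7 + 5
That's 9 in total.

9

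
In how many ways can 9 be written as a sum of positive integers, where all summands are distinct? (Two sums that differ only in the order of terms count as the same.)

8

The partitions of 9 that satisfy the conditions:
9
8 + 1
7 + 2
6 + 3
6 + 2 + 1
5 + 4
5 + 3 + 1
4 + 3 + 2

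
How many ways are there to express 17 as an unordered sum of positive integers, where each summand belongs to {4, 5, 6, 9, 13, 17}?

5

Enumerating:
17
13, 4
9, 4, 4
6, 6, 5
5, 4, 4, 4
Counting gives 5.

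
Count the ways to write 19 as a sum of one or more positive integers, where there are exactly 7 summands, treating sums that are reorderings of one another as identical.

There are too many to list fully; the first 12 (by largest part) are:
13+1+1+1+1+1+1
12+2+1+1+1+1+1
11+3+1+1+1+1+1
11+2+2+1+1+1+1
10+4+1+1+1+1+1
10+3+2+1+1+1+1
10+2+2+2+1+1+1
9+5+1+1+1+1+1
9+4+2+1+1+1+1
9+3+3+1+1+1+1
9+3+2+2+1+1+1
9+2+2+2+2+1+1
…and 53 more, for 65 total.

65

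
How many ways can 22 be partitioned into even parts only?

56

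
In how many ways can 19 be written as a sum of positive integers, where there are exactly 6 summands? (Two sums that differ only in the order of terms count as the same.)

71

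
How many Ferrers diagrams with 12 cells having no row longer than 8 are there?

There are too many to list fully; the first 12 (by largest part) are:
8, 4
8, 3, 1
8, 2, 2
8, 2, 1, 1
8, 1, 1, 1, 1
7, 5
7, 4, 1
7, 3, 2
7, 3, 1, 1
7, 2, 2, 1
7, 2, 1, 1, 1
7, 1, 1, 1, 1, 1
…and 58 more, for 70 total.

70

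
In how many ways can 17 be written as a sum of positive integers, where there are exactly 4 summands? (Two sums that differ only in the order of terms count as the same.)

There are too many to list fully; the first 12 (by largest part) are:
14, 1, 1, 1
13, 2, 1, 1
12, 3, 1, 1
12, 2, 2, 1
11, 4, 1, 1
11, 3, 2, 1
11, 2, 2, 2
10, 5, 1, 1
10, 4, 2, 1
10, 3, 3, 1
10, 3, 2, 2
9, 6, 1, 1
…and 27 more, for 39 total.

39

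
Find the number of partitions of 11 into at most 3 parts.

16

The partitions of 11 that satisfy the conditions:
11
10+1
9+2
9+1+1
8+3
8+2+1
7+4
7+3+1
7+2+2
6+5
6+4+1
6+3+2
5+5+1
5+4+2
5+3+3
4+4+3
Counting gives 16.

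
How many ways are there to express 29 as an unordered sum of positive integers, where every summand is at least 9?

The partitions of 29 that satisfy the conditions:
29
20,9
19,10
18,11
17,12
16,13
15,14
11,9,9
10,10,9

9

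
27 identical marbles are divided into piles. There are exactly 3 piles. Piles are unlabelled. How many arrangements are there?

There are too many to list fully; the first 12 (by largest part) are:
1+1+25
1+2+24
1+3+23
2+2+23
1+4+22
2+3+22
1+5+21
2+4+21
3+3+21
1+6+20
2+5+20
3+4+20
…and 49 more, for 61 total.

61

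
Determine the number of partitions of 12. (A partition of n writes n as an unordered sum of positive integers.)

77

There are 77 such partitions.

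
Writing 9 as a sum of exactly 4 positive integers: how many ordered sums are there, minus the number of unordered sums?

Compositions: C(8,3) = 56.
Partitions of 9 into exactly 4 parts: 6.
Difference: 56 − 6 = 50.

50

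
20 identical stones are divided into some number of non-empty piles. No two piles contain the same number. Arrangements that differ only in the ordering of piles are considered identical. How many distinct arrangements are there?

A partial list (first 12 by largest part):
20
1, 19
2, 18
3, 17
1, 2, 17
4, 16
1, 3, 16
5, 15
1, 4, 15
2, 3, 15
6, 14
1, 5, 14
…and 52 more, for 64 total.

64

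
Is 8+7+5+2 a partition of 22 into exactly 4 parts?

Yes

The parts sum to 22, and the condition 'there are exactly 4 summands' holds.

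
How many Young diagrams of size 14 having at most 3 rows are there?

24

Enumerating:
14
13,1
12,2
12,1,1
11,3
11,2,1
10,4
10,3,1
10,2,2
9,5
9,4,1
9,3,2
8,6
8,5,1
8,4,2
8,3,3
7,7
7,6,1
7,5,2
7,4,3
6,6,2
6,5,3
6,4,4
5,5,4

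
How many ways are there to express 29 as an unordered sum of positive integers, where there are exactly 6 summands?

Systematic enumeration (by largest part, then next-largest, …) yields 454.

454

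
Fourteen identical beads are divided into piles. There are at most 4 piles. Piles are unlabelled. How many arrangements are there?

47

There are too many to list fully; the first 12 (by largest part) are:
14
13,1
12,2
12,1,1
11,3
11,2,1
11,1,1,1
10,4
10,3,1
10,2,2
10,2,1,1
9,5
…and 35 more, for 47 total.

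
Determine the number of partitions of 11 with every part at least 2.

14

The partitions of 11 that satisfy the conditions:
11
9 + 2
8 + 3
7 + 4
7 + 2 + 2
6 + 5
6 + 3 + 2
5 + 4 + 2
5 + 3 + 3
5 + 2 + 2 + 2
4 + 4 + 3
4 + 3 + 2 + 2
3 + 3 + 3 + 2
3 + 2 + 2 + 2 + 2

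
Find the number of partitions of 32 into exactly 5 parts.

Counting exhaustively, 480 partitions satisfy the conditions.

480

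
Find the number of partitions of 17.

297

A full systematic count gives 297.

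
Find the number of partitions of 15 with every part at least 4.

They are:
15
4+11
5+10
6+9
7+8
4+4+7
4+5+6
5+5+5
Counting gives 8.

8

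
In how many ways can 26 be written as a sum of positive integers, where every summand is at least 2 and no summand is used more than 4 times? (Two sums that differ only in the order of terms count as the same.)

405

Systematic enumeration (by largest part, then next-largest, …) yields 405.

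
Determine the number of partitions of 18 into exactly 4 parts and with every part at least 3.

Enumerating:
9,3,3,3
8,4,3,3
7,5,3,3
7,4,4,3
6,6,3,3
6,5,4,3
6,4,4,4
5,5,5,3
5,5,4,4
That's 9 in total.

9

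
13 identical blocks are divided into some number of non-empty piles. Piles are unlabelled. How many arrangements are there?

Counting exhaustively, 101 partitions satisfy the conditions.

101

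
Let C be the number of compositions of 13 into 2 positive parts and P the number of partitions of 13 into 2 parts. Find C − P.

6

Compositions: C(12,1) = 12.
Unordered (partitions into 2 parts): 6.
Difference: 12 − 6 = 6.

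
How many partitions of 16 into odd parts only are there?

There are too many to list fully; the first 12 (by largest part) are:
1 + 15
3 + 13
1 + 1 + 1 + 13
5 + 11
1 + 1 + 3 + 11
1 + 1 + 1 + 1 + 1 + 11
7 + 9
1 + 1 + 5 + 9
1 + 3 + 3 + 9
1 + 1 + 1 + 1 + 3 + 9
1 + 1 + 1 + 1 + 1 + 1 + 1 + 9
1 + 1 + 7 + 7
…and 20 more, for 32 total.

32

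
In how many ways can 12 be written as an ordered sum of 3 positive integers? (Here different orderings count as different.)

A composition of 12 into 3 positive parts is chosen by placing 2 dividers among the 11 gaps between 12 units: C(11,2) = 55.

55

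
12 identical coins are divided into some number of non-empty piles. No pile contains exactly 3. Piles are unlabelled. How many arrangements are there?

47

There are too many to list fully; the first 12 (by largest part) are:
12
11,1
10,2
10,1,1
9,2,1
9,1,1,1
8,4
8,2,2
8,2,1,1
8,1,1,1,1
7,5
7,4,1
…and 35 more, for 47 total.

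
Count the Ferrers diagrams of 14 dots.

135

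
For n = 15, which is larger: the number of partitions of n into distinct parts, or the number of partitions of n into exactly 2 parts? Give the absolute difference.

Partitions of 15 into distinct parts: 27.
Partitions of 15 into exactly 2 parts: 7.
|27 − 7| = 20.

20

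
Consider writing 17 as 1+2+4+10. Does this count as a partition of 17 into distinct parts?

The parts sum to 17, and the condition 'all summands are distinct' holds.

Yes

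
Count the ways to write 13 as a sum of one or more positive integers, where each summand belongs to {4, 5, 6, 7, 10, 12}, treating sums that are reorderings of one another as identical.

2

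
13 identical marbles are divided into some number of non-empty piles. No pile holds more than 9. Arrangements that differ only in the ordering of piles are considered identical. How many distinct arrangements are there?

Counting exhaustively, 94 partitions satisfy the conditions.

94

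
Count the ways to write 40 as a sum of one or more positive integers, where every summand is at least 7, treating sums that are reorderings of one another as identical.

Direct enumeration gives 96 partitions.

96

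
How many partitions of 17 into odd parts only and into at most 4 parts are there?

Listing the qualifying partitions of 17:
17
15 + 1 + 1
13 + 3 + 1
11 + 5 + 1
11 + 3 + 3
9 + 7 + 1
9 + 5 + 3
7 + 7 + 3
7 + 5 + 5
Counting gives 9.

9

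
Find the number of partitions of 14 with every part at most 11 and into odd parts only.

Enumerating:
11 + 3
11 + 1 + 1 + 1
9 + 5
9 + 3 + 1 + 1
9 + 1 + 1 + 1 + 1 + 1
7 + 7
7 + 5 + 1 + 1
7 + 3 + 3 + 1
7 + 3 + 1 + 1 + 1 + 1
7 + 1 + 1 + 1 + 1 + 1 + 1 + 1
5 + 5 + 3 + 1
5 + 5 + 1 + 1 + 1 + 1
5 + 3 + 3 + 3
5 + 3 + 3 + 1 + 1 + 1
5 + 3 + 1 + 1 + 1 + 1 + 1 + 1
5 + 1 + 1 + 1 + 1 + 1 + 1 + 1 + 1 + 1
3 + 3 + 3 + 3 + 1 + 1
3 + 3 + 3 + 1 + 1 + 1 + 1 + 1
3 + 3 + 1 + 1 + 1 + 1 + 1 + 1 + 1 + 1
3 + 1 + 1 + 1 + 1 + 1 + 1 + 1 + 1 + 1 + 1 + 1
1 + 1 + 1 + 1 + 1 + 1 + 1 + 1 + 1 + 1 + 1 + 1 + 1 + 1

21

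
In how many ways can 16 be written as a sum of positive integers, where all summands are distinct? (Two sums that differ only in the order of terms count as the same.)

There are too many to list fully; the first 12 (by largest part) are:
16
15,1
14,2
13,3
13,2,1
12,4
12,3,1
11,5
11,4,1
11,3,2
10,6
10,5,1
…and 20 more, for 32 total.

32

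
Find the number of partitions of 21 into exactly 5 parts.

101

Enumerating by decreasing first part gives 101 partitions in all.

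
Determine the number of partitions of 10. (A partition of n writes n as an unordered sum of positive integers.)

A partial list (first 12 by largest part):
10
1+9
2+8
1+1+8
3+7
1+2+7
1+1+1+7
4+6
1+3+6
2+2+6
1+1+2+6
1+1+1+1+6
…and 30 more, for 42 total.

42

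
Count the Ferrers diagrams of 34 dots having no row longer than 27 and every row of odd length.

506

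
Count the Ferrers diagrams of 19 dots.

A full systematic count gives 490.

490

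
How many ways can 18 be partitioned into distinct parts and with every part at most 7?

7

The partitions of 18 that satisfy the conditions:
7, 6, 5
7, 6, 4, 1
7, 6, 3, 2
7, 5, 4, 2
7, 5, 3, 2, 1
6, 5, 4, 3
6, 5, 4, 2, 1
That's 7 in total.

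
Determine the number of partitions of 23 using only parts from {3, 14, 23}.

2

Enumerating:
23
14, 3, 3, 3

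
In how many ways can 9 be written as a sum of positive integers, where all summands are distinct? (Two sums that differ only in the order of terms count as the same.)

8

Enumerating:
9
8+1
7+2
6+3
6+2+1
5+4
5+3+1
4+3+2
That's 8 in total.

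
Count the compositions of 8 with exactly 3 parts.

21

A composition of 8 into 3 positive parts is chosen by placing 2 dividers among the 7 gaps between 8 units: C(7,2) = 21.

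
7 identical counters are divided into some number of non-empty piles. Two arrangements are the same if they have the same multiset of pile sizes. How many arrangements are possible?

15

Listing the qualifying partitions of 7:
7
6, 1
5, 2
5, 1, 1
4, 3
4, 2, 1
4, 1, 1, 1
3, 3, 1
3, 2, 2
3, 2, 1, 1
3, 1, 1, 1, 1
2, 2, 2, 1
2, 2, 1, 1, 1
2, 1, 1, 1, 1, 1
1, 1, 1, 1, 1, 1, 1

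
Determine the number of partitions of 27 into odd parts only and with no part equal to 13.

170

Systematic enumeration (by largest part, then next-largest, …) yields 170.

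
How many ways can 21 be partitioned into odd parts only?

76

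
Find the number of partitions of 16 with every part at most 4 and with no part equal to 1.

10

Listing the qualifying partitions of 16:
4,4,4,4
4,4,4,2,2
4,4,3,3,2
4,4,2,2,2,2
4,3,3,3,3
4,3,3,2,2,2
4,2,2,2,2,2,2
3,3,3,3,2,2
3,3,2,2,2,2,2
2,2,2,2,2,2,2,2
Counting gives 10.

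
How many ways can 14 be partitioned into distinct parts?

Enumerating:
14
13, 1
12, 2
11, 3
11, 2, 1
10, 4
10, 3, 1
9, 5
9, 4, 1
9, 3, 2
8, 6
8, 5, 1
8, 4, 2
8, 3, 2, 1
7, 6, 1
7, 5, 2
7, 4, 3
7, 4, 2, 1
6, 5, 3
6, 5, 2, 1
6, 4, 3, 1
5, 4, 3, 2
That's 22 in total.

22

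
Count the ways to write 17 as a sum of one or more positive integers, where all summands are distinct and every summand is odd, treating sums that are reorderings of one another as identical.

Listing the qualifying partitions of 17:
17
1, 3, 13
1, 5, 11
1, 7, 9
3, 5, 9
Counting gives 5.

5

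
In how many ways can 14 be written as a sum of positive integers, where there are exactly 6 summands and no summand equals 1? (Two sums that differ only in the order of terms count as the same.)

Enumerating:
4+2+2+2+2+2
3+3+2+2+2+2

2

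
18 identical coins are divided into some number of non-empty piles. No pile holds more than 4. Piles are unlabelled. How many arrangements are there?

84

Systematic enumeration (by largest part, then next-largest, …) yields 84.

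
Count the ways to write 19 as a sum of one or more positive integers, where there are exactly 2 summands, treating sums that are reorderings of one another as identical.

Listing the qualifying partitions of 19:
18,1
17,2
16,3
15,4
14,5
13,6
12,7
11,8
10,9
That's 9 in total.

9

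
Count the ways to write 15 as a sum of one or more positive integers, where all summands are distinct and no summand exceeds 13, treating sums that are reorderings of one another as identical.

25

They are:
2+13
3+12
1+2+12
4+11
1+3+11
5+10
1+4+10
2+3+10
6+9
1+5+9
2+4+9
1+2+3+9
7+8
1+6+8
2+5+8
3+4+8
1+2+4+8
2+6+7
3+5+7
1+2+5+7
1+3+4+7
4+5+6
1+3+5+6
2+3+4+6
1+2+3+4+5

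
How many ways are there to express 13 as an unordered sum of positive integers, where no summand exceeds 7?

There are 82 such partitions.

82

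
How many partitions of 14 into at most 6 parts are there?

A full systematic count gives 90.

90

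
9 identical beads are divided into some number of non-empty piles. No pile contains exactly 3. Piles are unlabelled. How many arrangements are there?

19

The partitions of 9 that satisfy the conditions:
9
8 + 1
7 + 2
7 + 1 + 1
6 + 2 + 1
6 + 1 + 1 + 1
5 + 4
5 + 2 + 2
5 + 2 + 1 + 1
5 + 1 + 1 + 1 + 1
4 + 4 + 1
4 + 2 + 2 + 1
4 + 2 + 1 + 1 + 1
4 + 1 + 1 + 1 + 1 + 1
2 + 2 + 2 + 2 + 1
2 + 2 + 2 + 1 + 1 + 1
2 + 2 + 1 + 1 + 1 + 1 + 1
2 + 1 + 1 + 1 + 1 + 1 + 1 + 1
1 + 1 + 1 + 1 + 1 + 1 + 1 + 1 + 1
Counting gives 19.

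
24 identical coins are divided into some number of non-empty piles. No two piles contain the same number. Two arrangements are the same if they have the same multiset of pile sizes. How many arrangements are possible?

122

A full systematic count gives 122.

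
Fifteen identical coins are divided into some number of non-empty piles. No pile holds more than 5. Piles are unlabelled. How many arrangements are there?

84

There are 84 such partitions.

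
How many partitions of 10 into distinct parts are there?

Enumerating:
10
9+1
8+2
7+3
7+2+1
6+4
6+3+1
5+4+1
5+3+2
4+3+2+1

10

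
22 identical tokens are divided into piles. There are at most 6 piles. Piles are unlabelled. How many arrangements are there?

There are 391 such partitions.

391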